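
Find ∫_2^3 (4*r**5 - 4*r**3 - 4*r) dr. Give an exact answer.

By the power rule, an antiderivative is F(r) = 2*r**6/3 - r**4 - 2*r**2.
Then F(3) - F(2) = (387) - (56/3) = 1105/3.

1105/3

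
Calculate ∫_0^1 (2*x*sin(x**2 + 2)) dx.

cos(2) - cos(3)

Let u = x**2 + 2, so du = 2*x dx. When x = 0, u = 2; when x = 1, u = 3.
The integral becomes ∫ sin(u) du from 2 to 3, with antiderivative -cos(u).
Back in x: F(x) = -cos(x**2 + 2).
Then F(1) - F(0) = (-cos(3)) - (-cos(2)) = cos(2) - cos(3).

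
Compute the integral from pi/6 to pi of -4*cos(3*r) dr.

4/3

An antiderivative is F(r) = -4*sin(3*r)/3.
Then F(pi) - F(pi/6) = (0) - (-4/3) = 4/3.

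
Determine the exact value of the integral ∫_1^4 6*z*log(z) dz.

-45/2 + 96*log(2)

Integrate by parts once (u = ln z, dv = 6*z dz).
An antiderivative is F(z) = 3*z**2*(2*log(z) - 1)/2.
Then F(4) - F(1) = (-24 + 96*log(2)) - (-3/2) = -45/2 + 96*log(2).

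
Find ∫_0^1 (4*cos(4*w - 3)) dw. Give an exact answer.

sin(3) + sin(1)

Let u = 4*w - 3, so du = 4 dw. When w = 0, u = -3; when w = 1, u = 1.
The integral becomes ∫ cos(u) du from -3 to 1, with antiderivative sin(u).
Back in w: F(w) = sin(4*w - 3).
Then F(1) - F(0) = (sin(1)) - (-sin(3)) = sin(3) + sin(1).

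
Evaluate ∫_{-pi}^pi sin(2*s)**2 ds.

Use the identity sin^2(2*s) = (1 - cos(4*s))/2.
An antiderivative is F(s) = s/2 - sin(4*s)/8.
Then F(pi) - F(-pi) = (pi/2) - (-pi/2) = pi.

pi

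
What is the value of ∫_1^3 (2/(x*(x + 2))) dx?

Factor the denominator: x**2 + 2*x = (x + 2)x.
Partial fractions: 2/(x*(x + 2)) = -1/(x + 2) + 1/x.
An antiderivative is F(x) = log(x) - log(x + 2).
Then F(3) - F(1) = (log(3/5)) - (-log(3)) = log(9/5).

log(9/5)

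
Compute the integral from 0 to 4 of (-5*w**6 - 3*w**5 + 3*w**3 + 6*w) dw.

-94576/7

By the power rule, an antiderivative is F(w) = -5*w**7/7 - w**6/2 + 3*w**4/4 + 3*w**2.
Then F(4) - F(0) = (-94576/7) - (0) = -94576/7.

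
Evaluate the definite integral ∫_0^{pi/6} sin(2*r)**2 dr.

-sqrt(3)/16 + pi/12

Use the identity sin^2(2*r) = (1 - cos(4*r))/2.
An antiderivative is F(r) = r/2 - sin(4*r)/8.
Then F(pi/6) - F(0) = (-sqrt(3)/16 + pi/12) - (0) = -sqrt(3)/16 + pi/12.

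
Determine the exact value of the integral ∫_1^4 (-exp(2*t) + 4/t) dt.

An antiderivative is F(t) = -exp(2*t)/2 + 4*log(t).
Then F(4) - F(1) = (-exp(8)/2 + 8*log(2)) - (-exp(2)/2) = -exp(8)/2 + exp(2)/2 + 8*log(2).

-exp(8)/2 + exp(2)/2 + 8*log(2)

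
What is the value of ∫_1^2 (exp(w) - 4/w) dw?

An antiderivative is F(w) = exp(w) - 4*log(w).
Then F(2) - F(1) = (-log(16) + exp(2)) - (exp(1)) = -log(16) - exp(1) + exp(2).

-log(16) - exp(1) + exp(2)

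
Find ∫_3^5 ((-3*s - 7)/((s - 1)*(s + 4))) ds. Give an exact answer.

log(7/36)

Factor the denominator: s**2 + 3*s - 4 = (s + 4)(s - 1).
Partial fractions: (-3*s - 7)/((s - 1)*(s + 4)) = -1/(s + 4) - 2/(s - 1).
An antiderivative is F(s) = -2*log(s - 1) - log(s + 4).
Then F(5) - F(3) = (-4*log(2) - 2*log(3)) - (-log(28)) = log(7/36).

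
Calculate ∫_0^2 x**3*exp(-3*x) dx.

Integrate by parts 3 times (u = x^3, dv = exp(-3*x) dx).
An antiderivative is F(x) = (-9*x**3 - 9*x**2 - 6*x - 2)*exp(-3*x)/27.
Then F(2) - F(0) = (-122*exp(-6)/27) - (-2/27) = 2/27 - 122*exp(-6)/27.

2/27 - 122*exp(-6)/27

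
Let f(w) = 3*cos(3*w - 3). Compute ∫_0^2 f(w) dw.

Let u = 3*w - 3, so du = 3 dw. When w = 0, u = -3; when w = 2, u = 3.
The integral becomes ∫ cos(u) du from -3 to 3, with antiderivative sin(u).
Back in w: F(w) = sin(3*w - 3).
Then F(2) - F(0) = (sin(3)) - (-sin(3)) = 2*sin(3).

2*sin(3)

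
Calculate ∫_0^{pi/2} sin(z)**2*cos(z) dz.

1/3

Let u = sin(z), so du = cos(z) dz. When z = 0, u = 0; when z = pi/2, u = 1.
The integral becomes ∫ u**2 du from 0 to 1, with antiderivative u**3/3.
Back in z: F(z) = sin(z)**3/3.
Then F(pi/2) - F(0) = (1/3) - (0) = 1/3.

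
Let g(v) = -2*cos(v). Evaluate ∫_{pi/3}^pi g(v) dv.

An antiderivative is F(v) = -2*sin(v).
Then F(pi) - F(pi/3) = (0) - (-sqrt(3)) = sqrt(3).

sqrt(3)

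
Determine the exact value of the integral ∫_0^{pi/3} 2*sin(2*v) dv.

An antiderivative is F(v) = -cos(2*v).
Then F(pi/3) - F(0) = (1/2) - (-1) = 3/2.

3/2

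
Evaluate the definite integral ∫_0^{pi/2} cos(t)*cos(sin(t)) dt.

Let u = sin(t), so du = cos(t) dt. When t = 0, u = 0; when t = pi/2, u = 1.
The integral becomes ∫ cos(u) du from 0 to 1, with antiderivative sin(u).
Back in t: F(t) = sin(sin(t)).
Then F(pi/2) - F(0) = (sin(1)) - (0) = sin(1).

sin(1)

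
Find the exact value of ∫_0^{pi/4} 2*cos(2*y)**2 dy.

pi/4

Use the identity cos^2(2*y) = (1 + cos(4*y))/2.
An antiderivative is F(y) = y + sin(4*y)/4.
Then F(pi/4) - F(0) = (pi/4) - (0) = pi/4.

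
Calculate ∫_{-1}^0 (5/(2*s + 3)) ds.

An antiderivative is F(s) = 5*log(2*s + 3)/2.
Then F(0) - F(-1) = (5*log(3)/2) - (0) = 5*log(3)/2.

5*log(3)/2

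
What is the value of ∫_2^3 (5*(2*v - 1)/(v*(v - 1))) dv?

Factor the denominator: v**2 - v = v(v - 1).
Partial fractions: 5*(2*v - 1)/(v*(v - 1)) = 5/v + 5/(v - 1).
An antiderivative is F(v) = 5*log(v) + 5*log(v - 1).
Then F(3) - F(2) = (5*log(2) + 5*log(3)) - (log(32)) = 5*log(3).

5*log(3)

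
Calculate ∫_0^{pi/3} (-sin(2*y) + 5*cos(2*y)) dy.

-3/4 + 5*sqrt(3)/4

An antiderivative is F(y) = 5*sin(2*y)/2 + cos(2*y)/2.
Then F(pi/3) - F(0) = (-1/4 + 5*sqrt(3)/4) - (1/2) = -3/4 + 5*sqrt(3)/4.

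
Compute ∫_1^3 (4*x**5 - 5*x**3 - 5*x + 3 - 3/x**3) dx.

370

By the power rule, an antiderivative is F(x) = 2*x**6/3 - 5*x**4/4 - 5*x**2/2 + 3*x + 3/(2*x**2).
Then F(3) - F(1) = (4457/12) - (17/12) = 370.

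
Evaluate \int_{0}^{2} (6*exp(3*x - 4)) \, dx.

-(2 - 2*exp(6))*exp(-4)

Let u = 3*x - 4, so du = 3 dx. When x = 0, u = -4; when x = 2, u = 2.
The integral becomes 2·∫ exp(u) du from -4 to 2, with antiderivative 2*exp(u).
Back in x: F(x) = 2*exp(3*x - 4).
Then F(2) - F(0) = (2*exp(2)) - (2*exp(-4)) = -(2 - 2*exp(6))*exp(-4).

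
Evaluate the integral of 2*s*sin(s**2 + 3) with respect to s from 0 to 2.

cos(3) - cos(7)

Let u = s**2 + 3, so du = 2*s ds. When s = 0, u = 3; when s = 2, u = 7.
The integral becomes ∫ sin(u) du from 3 to 7, with antiderivative -cos(u).
Back in s: F(s) = -cos(s**2 + 3).
Then F(2) - F(0) = (-cos(7)) - (-cos(3)) = cos(3) - cos(7).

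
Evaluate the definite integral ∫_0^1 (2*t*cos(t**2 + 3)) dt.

sin(4) - sin(3)

Let u = t**2 + 3, so du = 2*t dt. When t = 0, u = 3; when t = 1, u = 4.
The integral becomes ∫ cos(u) du from 3 to 4, with antiderivative sin(u).
Back in t: F(t) = sin(t**2 + 3).
Then F(1) - F(0) = (sin(4)) - (sin(3)) = sin(4) - sin(3).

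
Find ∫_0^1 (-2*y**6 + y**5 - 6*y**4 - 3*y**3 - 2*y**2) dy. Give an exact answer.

By the power rule, an antiderivative is F(y) = -2*y**7/7 + y**6/6 - 6*y**5/5 - 3*y**4/4 - 2*y**3/3.
Then F(1) - F(0) = (-383/140) - (0) = -383/140.

-383/140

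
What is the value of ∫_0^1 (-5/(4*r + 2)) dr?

-5*log(3)/4

An antiderivative is F(r) = -5*log(4*r + 2)/4.
Then F(1) - F(0) = (-5*log(6)/4) - (-5*log(2)/4) = -5*log(3)/4.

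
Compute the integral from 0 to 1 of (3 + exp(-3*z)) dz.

10/3 - exp(-3)/3

An antiderivative is F(z) = 3*z - exp(-3*z)/3.
Then F(1) - F(0) = (3 - exp(-3)/3) - (-1/3) = 10/3 - exp(-3)/3.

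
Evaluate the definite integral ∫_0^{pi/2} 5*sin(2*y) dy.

5

An antiderivative is F(y) = -5*cos(2*y)/2.
Then F(pi/2) - F(0) = (5/2) - (-5/2) = 5.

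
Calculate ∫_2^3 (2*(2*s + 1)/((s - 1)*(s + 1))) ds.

Factor the denominator: s**2 - 1 = (s + 1)(s - 1).
Partial fractions: 2*(2*s + 1)/((s - 1)*(s + 1)) = 1/(s + 1) + 3/(s - 1).
An antiderivative is F(s) = 3*log(s - 1) + log(s + 1).
Then F(3) - F(2) = (log(32)) - (log(3)) = log(32/3).

log(32/3)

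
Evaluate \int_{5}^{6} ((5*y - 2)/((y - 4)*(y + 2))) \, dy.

-2*log(7) + 9*log(2)

Factor the denominator: y**2 - 2*y - 8 = (y + 2)(y - 4).
Partial fractions: (5*y - 2)/((y - 4)*(y + 2)) = 2/(y + 2) + 3/(y - 4).
An antiderivative is F(y) = 3*log(y - 4) + 2*log(y + 2).
Then F(6) - F(5) = (9*log(2)) - (log(49)) = -2*log(7) + 9*log(2).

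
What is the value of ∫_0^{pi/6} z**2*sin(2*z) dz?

Integrate by parts twice (u = z^2, dv = sin(2*z) dz).
An antiderivative is F(z) = -z**2*cos(2*z)/2 + z*sin(2*z)/2 + cos(2*z)/4.
Then F(pi/6) - F(0) = (-pi**2/144 + 1/8 + sqrt(3)*pi/24) - (1/4) = -1/8 - pi**2/144 + sqrt(3)*pi/24.

-1/8 - pi**2/144 + sqrt(3)*pi/24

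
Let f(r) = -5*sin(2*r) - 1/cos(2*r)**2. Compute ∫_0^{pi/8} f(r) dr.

-3 + 5*sqrt(2)/4

An antiderivative is F(r) = 5*cos(2*r)/2 - tan(2*r)/2.
Then F(pi/8) - F(0) = (-1/2 + 5*sqrt(2)/4) - (5/2) = -3 + 5*sqrt(2)/4.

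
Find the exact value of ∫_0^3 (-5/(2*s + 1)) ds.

-5*log(7)/2

An antiderivative is F(s) = -5*log(2*s + 1)/2.
Then F(3) - F(0) = (-5*log(7)/2) - (0) = -5*log(7)/2.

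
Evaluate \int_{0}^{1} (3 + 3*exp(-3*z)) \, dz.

4 - exp(-3)

An antiderivative is F(z) = 3*z - exp(-3*z).
Then F(1) - F(0) = (3 - exp(-3)) - (-1) = 4 - exp(-3).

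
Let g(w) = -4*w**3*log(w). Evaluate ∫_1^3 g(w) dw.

20 - 81*log(3)

Integrate by parts once (u = ln w, dv = -4*w**3 dw).
An antiderivative is F(w) = -w**4*(4*log(w) - 1)/4.
Then F(3) - F(1) = (81/4 - 81*log(3)) - (1/4) = 20 - 81*log(3).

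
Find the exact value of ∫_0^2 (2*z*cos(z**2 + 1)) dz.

Let u = z**2 + 1, so du = 2*z dz. When z = 0, u = 1; when z = 2, u = 5.
The integral becomes ∫ cos(u) du from 1 to 5, with antiderivative sin(u).
Back in z: F(z) = sin(z**2 + 1).
Then F(2) - F(0) = (sin(5)) - (sin(1)) = sin(5) - sin(1).

sin(5) - sin(1)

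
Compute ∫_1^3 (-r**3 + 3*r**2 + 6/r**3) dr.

26/3

By the power rule, an antiderivative is F(r) = -r**4/4 + r**3 - 3/r**2.
Then F(3) - F(1) = (77/12) - (-9/4) = 26/3.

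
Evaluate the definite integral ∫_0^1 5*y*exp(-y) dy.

5 - 10*exp(-1)

Integrate by parts once (u = y, dv = 5*exp(-y) dy).
An antiderivative is F(y) = (-5*y - 5)*exp(-y).
Then F(1) - F(0) = (-10*exp(-1)) - (-5) = 5 - 10*exp(-1).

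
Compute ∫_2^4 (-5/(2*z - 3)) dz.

An antiderivative is F(z) = -5*log(2*z - 3)/2.
Then F(4) - F(2) = (-5*log(5)/2) - (0) = -5*log(5)/2.

-5*log(5)/2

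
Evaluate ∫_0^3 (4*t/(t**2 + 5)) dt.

-2*log(5) + 2*log(2) + 2*log(7)

Let u = t**2 + 5, so du = 2*t dt. When t = 0, u = 5; when t = 3, u = 14.
The integral becomes 2·∫ 1/u du from 5 to 14, with antiderivative 2*log(u).
Back in t: F(t) = 2*log(t**2 + 5).
Then F(3) - F(0) = (2*log(2) + 2*log(7)) - (log(25)) = -2*log(5) + 2*log(2) + 2*log(7).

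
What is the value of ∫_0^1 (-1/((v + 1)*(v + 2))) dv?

log(3/4)

Factor the denominator: v**2 + 3*v + 2 = (v + 2)(v + 1).
Partial fractions: -1/((v + 1)*(v + 2)) = 1/(v + 2) - 1/(v + 1).
An antiderivative is F(v) = -log(v + 1) + log(v + 2).
Then F(1) - F(0) = (log(3/2)) - (log(2)) = log(3/4).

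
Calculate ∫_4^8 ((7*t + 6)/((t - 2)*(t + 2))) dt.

2*log(5) + 3*log(3)

Factor the denominator: t**2 - 4 = (t + 2)(t - 2).
Partial fractions: (7*t + 6)/((t - 2)*(t + 2)) = 2/(t + 2) + 5/(t - 2).
An antiderivative is F(t) = 5*log(t - 2) + 2*log(t + 2).
Then F(8) - F(4) = (2*log(5) + 7*log(2) + 5*log(3)) - (2*log(3) + 7*log(2)) = 2*log(5) + 3*log(3).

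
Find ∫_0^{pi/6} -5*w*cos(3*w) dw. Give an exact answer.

Integrate by parts once (u = w, dv = -5*cos(3*w) dw).
An antiderivative is F(w) = -5*w*sin(3*w)/3 - 5*cos(3*w)/9.
Then F(pi/6) - F(0) = (-5*pi/18) - (-5/9) = 5/9 - 5*pi/18.

5/9 - 5*pi/18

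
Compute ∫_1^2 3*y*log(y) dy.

Integrate by parts once (u = ln y, dv = 3*y dy).
An antiderivative is F(y) = 3*y**2*(2*log(y) - 1)/4.
Then F(2) - F(1) = (-3 + log(64)) - (-3/4) = -9/4 + log(64).

-9/4 + log(64)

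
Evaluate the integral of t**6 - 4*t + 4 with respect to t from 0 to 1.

15/7

By the power rule, an antiderivative is F(t) = t**7/7 - 2*t**2 + 4*t.
Then F(1) - F(0) = (15/7) - (0) = 15/7.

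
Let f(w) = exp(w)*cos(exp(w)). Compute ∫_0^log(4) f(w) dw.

-sin(1) + sin(4)

Let u = exp(w), so du = exp(w) dw. When w = 0, u = 1; when w = log(4), u = 4.
The integral becomes ∫ cos(u) du from 1 to 4, with antiderivative sin(u).
Back in w: F(w) = sin(exp(w)).
Then F(log(4)) - F(0) = (sin(4)) - (sin(1)) = -sin(1) + sin(4).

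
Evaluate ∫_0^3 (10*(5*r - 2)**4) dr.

Let u = 5*r - 2, so du = 5 dr. When r = 0, u = -2; when r = 3, u = 13.
The integral becomes 2·∫ u**4 du from -2 to 13, with antiderivative 2*u**5/5.
Back in r: F(r) = 2*(5*r - 2)**5/5.
Then F(3) - F(0) = (742586/5) - (-64/5) = 148530.

148530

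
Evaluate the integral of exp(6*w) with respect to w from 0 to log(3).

Let u = exp(w), so du = exp(w) dw. When w = 0, u = 1; when w = log(3), u = 3.
The integral becomes ∫ u**5 du from 1 to 3, with antiderivative u**6/6.
Back in w: F(w) = exp(6*w)/6.
Then F(log(3)) - F(0) = (243/2) - (1/6) = 364/3.

364/3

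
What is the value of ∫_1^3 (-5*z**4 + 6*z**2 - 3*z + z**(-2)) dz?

-604/3

By the power rule, an antiderivative is F(z) = -z**5 + 2*z**3 - 3*z**2/2 - 1/z.
Then F(3) - F(1) = (-1217/6) - (-3/2) = -604/3.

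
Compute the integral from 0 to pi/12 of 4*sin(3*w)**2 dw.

-1/3 + pi/6

Use the identity sin^2(3*w) = (1 - cos(6*w))/2.
An antiderivative is F(w) = 2*w - sin(6*w)/3.
Then F(pi/12) - F(0) = (-1/3 + pi/6) - (0) = -1/3 + pi/6.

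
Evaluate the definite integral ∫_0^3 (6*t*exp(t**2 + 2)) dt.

Let u = t**2 + 2, so du = 2*t dt. When t = 0, u = 2; when t = 3, u = 11.
The integral becomes 3·∫ exp(u) du from 2 to 11, with antiderivative 3*exp(u).
Back in t: F(t) = 3*exp(t**2 + 2).
Then F(3) - F(0) = (3*exp(11)) - (3*exp(2)) = -3*(1 - exp(9))*exp(2).

-3*(1 - exp(9))*exp(2)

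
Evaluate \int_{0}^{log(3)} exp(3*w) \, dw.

Let u = exp(w), so du = exp(w) dw. When w = 0, u = 1; when w = log(3), u = 3.
The integral becomes ∫ u**2 du from 1 to 3, with antiderivative u**3/3.
Back in w: F(w) = exp(3*w)/3.
Then F(log(3)) - F(0) = (9) - (1/3) = 26/3.

26/3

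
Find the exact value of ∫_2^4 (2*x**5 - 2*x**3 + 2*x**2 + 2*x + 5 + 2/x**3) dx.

By the power rule, an antiderivative is F(x) = x**6/3 - x**4/2 + 2*x**3/3 + x**2 + 5*x - 1/x**2.
Then F(4) - F(2) = (21055/16) - (389/12) = 61609/48.

61609/48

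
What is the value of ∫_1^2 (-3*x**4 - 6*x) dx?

By the power rule, an antiderivative is F(x) = -3*x**5/5 - 3*x**2.
Then F(2) - F(1) = (-156/5) - (-18/5) = -138/5.

-138/5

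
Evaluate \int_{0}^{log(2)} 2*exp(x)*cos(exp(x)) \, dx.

-2*sin(1) + 2*sin(2)

Let u = exp(x), so du = exp(x) dx. When x = 0, u = 1; when x = log(2), u = 2.
The integral becomes 2·∫ cos(u) du from 1 to 2, with antiderivative 2*sin(u).
Back in x: F(x) = 2*sin(exp(x)).
Then F(log(2)) - F(0) = (2*sin(2)) - (2*sin(1)) = -2*sin(1) + 2*sin(2).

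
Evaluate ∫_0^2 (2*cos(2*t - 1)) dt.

sin(3) + sin(1)

Let u = 2*t - 1, so du = 2 dt. When t = 0, u = -1; when t = 2, u = 3.
The integral becomes ∫ cos(u) du from -1 to 3, with antiderivative sin(u).
Back in t: F(t) = sin(2*t - 1).
Then F(2) - F(0) = (sin(3)) - (-sin(1)) = sin(3) + sin(1).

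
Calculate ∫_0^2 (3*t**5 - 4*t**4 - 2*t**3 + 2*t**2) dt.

56/15

By the power rule, an antiderivative is F(t) = t**6/2 - 4*t**5/5 - t**4/2 + 2*t**3/3.
Then F(2) - F(0) = (56/15) - (0) = 56/15.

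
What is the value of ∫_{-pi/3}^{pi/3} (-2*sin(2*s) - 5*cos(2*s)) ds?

-5*sqrt(3)/2

An antiderivative is F(s) = -5*sin(2*s)/2 + cos(2*s).
Then F(pi/3) - F(-pi/3) = (-5*sqrt(3)/4 - 1/2) - (-1/2 + 5*sqrt(3)/4) = -5*sqrt(3)/2.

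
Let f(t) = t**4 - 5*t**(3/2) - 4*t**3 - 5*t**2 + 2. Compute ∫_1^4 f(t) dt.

-1057/5

By the power rule, an antiderivative is F(t) = -2*t**(5/2) + t**5/5 - t**4 - 5*t**3/3 + 2*t.
Then F(4) - F(1) = (-3208/15) - (-37/15) = -1057/5.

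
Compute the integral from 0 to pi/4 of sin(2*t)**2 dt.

Use the identity sin^2(2*t) = (1 - cos(4*t))/2.
An antiderivative is F(t) = t/2 - sin(4*t)/8.
Then F(pi/4) - F(0) = (pi/8) - (0) = pi/8.

pi/8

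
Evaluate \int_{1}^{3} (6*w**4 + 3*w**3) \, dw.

1752/5

By the power rule, an antiderivative is F(w) = 6*w**5/5 + 3*w**4/4.
Then F(3) - F(1) = (7047/20) - (39/20) = 1752/5.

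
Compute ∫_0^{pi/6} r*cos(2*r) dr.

-1/8 + sqrt(3)*pi/24

Integrate by parts once (u = r, dv = cos(2*r) dr).
An antiderivative is F(r) = r*sin(2*r)/2 + cos(2*r)/4.
Then F(pi/6) - F(0) = (1/8 + sqrt(3)*pi/24) - (1/4) = -1/8 + sqrt(3)*pi/24.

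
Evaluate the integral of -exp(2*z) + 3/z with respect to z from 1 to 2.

An antiderivative is F(z) = -exp(2*z)/2 + 3*log(z).
Then F(2) - F(1) = (-exp(4)/2 + log(8)) - (-exp(2)/2) = -exp(4)/2 + log(8) + exp(2)/2.

-exp(4)/2 + log(8) + exp(2)/2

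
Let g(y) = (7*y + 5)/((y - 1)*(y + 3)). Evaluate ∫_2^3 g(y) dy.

-4*log(5) + 4*log(3) + 7*log(2)

Factor the denominator: y**2 + 2*y - 3 = (y + 3)(y - 1).
Partial fractions: (7*y + 5)/((y - 1)*(y + 3)) = 4/(y + 3) + 3/(y - 1).
An antiderivative is F(y) = 3*log(y - 1) + 4*log(y + 3).
Then F(3) - F(2) = (4*log(3) + 7*log(2)) - (4*log(5)) = -4*log(5) + 4*log(3) + 7*log(2).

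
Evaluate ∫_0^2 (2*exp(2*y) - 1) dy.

An antiderivative is F(y) = exp(2*y) - y.
Then F(2) - F(0) = (-2 + exp(4)) - (1) = -3 + exp(4).

-3 + exp(4)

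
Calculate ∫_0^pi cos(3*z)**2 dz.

Use the identity cos^2(3*z) = (1 + cos(6*z))/2.
An antiderivative is F(z) = z/2 + sin(6*z)/12.
Then F(pi) - F(0) = (pi/2) - (0) = pi/2.

pi/2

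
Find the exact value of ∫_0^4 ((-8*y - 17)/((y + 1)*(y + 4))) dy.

Factor the denominator: y**2 + 5*y + 4 = (y + 4)(y + 1).
Partial fractions: (-8*y - 17)/((y + 1)*(y + 4)) = -5/(y + 4) - 3/(y + 1).
An antiderivative is F(y) = -3*log(y + 1) - 5*log(y + 4).
Then F(4) - F(0) = (-15*log(2) - 3*log(5)) - (-10*log(2)) = -3*log(5) - 5*log(2).

-3*log(5) - 5*log(2)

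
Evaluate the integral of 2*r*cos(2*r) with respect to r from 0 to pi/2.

-1

Integrate by parts once (u = r, dv = 2*cos(2*r) dr).
An antiderivative is F(r) = r*sin(2*r) + cos(2*r)/2.
Then F(pi/2) - F(0) = (-1/2) - (1/2) = -1.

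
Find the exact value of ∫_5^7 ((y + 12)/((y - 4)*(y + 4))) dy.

Factor the denominator: y**2 - 16 = (y + 4)(y - 4).
Partial fractions: (y + 12)/((y - 4)*(y + 4)) = -1/(y + 4) + 2/(y - 4).
An antiderivative is F(y) = 2*log(y - 4) - log(y + 4).
Then F(7) - F(5) = (log(9/11)) - (-log(9)) = log(81/11).

log(81/11)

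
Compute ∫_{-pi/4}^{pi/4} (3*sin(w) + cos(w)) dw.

An antiderivative is F(w) = sin(w) - 3*cos(w).
Then F(pi/4) - F(-pi/4) = (-sqrt(2)) - (-2*sqrt(2)) = sqrt(2).

sqrt(2)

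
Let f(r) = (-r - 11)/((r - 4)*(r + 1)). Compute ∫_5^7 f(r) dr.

-5*log(3) + 4*log(2)

Factor the denominator: r**2 - 3*r - 4 = (r + 1)(r - 4).
Partial fractions: (-r - 11)/((r - 4)*(r + 1)) = 2/(r + 1) - 3/(r - 4).
An antiderivative is F(r) = -3*log(r - 4) + 2*log(r + 1).
Then F(7) - F(5) = (log(64/27)) - (log(36)) = -5*log(3) + 4*log(2).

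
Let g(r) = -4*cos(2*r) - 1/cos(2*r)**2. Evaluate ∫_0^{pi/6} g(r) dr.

-3*sqrt(3)/2

An antiderivative is F(r) = -2*sin(2*r) - tan(2*r)/2.
Then F(pi/6) - F(0) = (-3*sqrt(3)/2) - (0) = -3*sqrt(3)/2.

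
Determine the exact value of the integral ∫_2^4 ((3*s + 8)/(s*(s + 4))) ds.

log(16/3)

Factor the denominator: s**2 + 4*s = (s + 4)s.
Partial fractions: (3*s + 8)/(s*(s + 4)) = 1/(s + 4) + 2/s.
An antiderivative is F(s) = 2*log(s) + log(s + 4).
Then F(4) - F(2) = (7*log(2)) - (log(24)) = log(16/3).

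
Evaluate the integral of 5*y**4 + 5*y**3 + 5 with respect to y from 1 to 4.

5427/4

By the power rule, an antiderivative is F(y) = y**5 + 5*y**4/4 + 5*y.
Then F(4) - F(1) = (1364) - (29/4) = 5427/4.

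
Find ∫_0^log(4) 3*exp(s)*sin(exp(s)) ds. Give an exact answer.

3*cos(1) - 3*cos(4)

Let u = exp(s), so du = exp(s) ds. When s = 0, u = 1; when s = log(4), u = 4.
The integral becomes 3·∫ sin(u) du from 1 to 4, with antiderivative -3*cos(u).
Back in s: F(s) = -3*cos(exp(s)).
Then F(log(4)) - F(0) = (-3*cos(4)) - (-3*cos(1)) = 3*cos(1) - 3*cos(4).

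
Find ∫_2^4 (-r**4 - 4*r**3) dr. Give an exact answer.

By the power rule, an antiderivative is F(r) = -r**5/5 - r**4.
Then F(4) - F(2) = (-2304/5) - (-112/5) = -2192/5.

-2192/5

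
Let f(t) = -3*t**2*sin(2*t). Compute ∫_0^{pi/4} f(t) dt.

3/4 - 3*pi/8

Integrate by parts twice (u = t^2, dv = -3*sin(2*t) dt).
An antiderivative is F(t) = 3*t**2*cos(2*t)/2 - 3*t*sin(2*t)/2 - 3*cos(2*t)/4.
Then F(pi/4) - F(0) = (-3*pi/8) - (-3/4) = 3/4 - 3*pi/8.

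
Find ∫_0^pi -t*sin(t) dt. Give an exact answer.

-pi

Integrate by parts once (u = t, dv = -sin(t) dt).
An antiderivative is F(t) = t*cos(t) - sin(t).
Then F(pi) - F(0) = (-pi) - (0) = -pi.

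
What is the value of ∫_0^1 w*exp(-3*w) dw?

Integrate by parts once (u = w, dv = exp(-3*w) dw).
An antiderivative is F(w) = (-3*w - 1)*exp(-3*w)/9.
Then F(1) - F(0) = (-4*exp(-3)/9) - (-1/9) = (-4 + exp(3))*exp(-3)/9.

(-4 + exp(3))*exp(-3)/9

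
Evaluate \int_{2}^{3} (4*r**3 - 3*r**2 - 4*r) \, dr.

By the power rule, an antiderivative is F(r) = r**4 - r**3 - 2*r**2.
Then F(3) - F(2) = (36) - (0) = 36.

36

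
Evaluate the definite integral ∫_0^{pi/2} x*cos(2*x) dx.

-1/2

Integrate by parts once (u = x, dv = cos(2*x) dx).
An antiderivative is F(x) = x*sin(2*x)/2 + cos(2*x)/4.
Then F(pi/2) - F(0) = (-1/4) - (1/4) = -1/2.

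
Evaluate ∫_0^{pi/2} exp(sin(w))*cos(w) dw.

Let u = sin(w), so du = cos(w) dw. When w = 0, u = 0; when w = pi/2, u = 1.
The integral becomes ∫ exp(u) du from 0 to 1, with antiderivative exp(u).
Back in w: F(w) = exp(sin(w)).
Then F(pi/2) - F(0) = (E) - (1) = -1 + E.

-1 + E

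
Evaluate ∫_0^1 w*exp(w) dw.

Integrate by parts once (u = w, dv = exp(w) dw).
An antiderivative is F(w) = (w - 1)*exp(w).
Then F(1) - F(0) = (0) - (-1) = 1.

1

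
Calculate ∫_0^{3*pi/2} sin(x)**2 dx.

Use the identity sin^2(x) = (1 - cos(2*x))/2.
An antiderivative is F(x) = x/2 - sin(2*x)/4.
Then F(3*pi/2) - F(0) = (3*pi/4) - (0) = 3*pi/4.

3*pi/4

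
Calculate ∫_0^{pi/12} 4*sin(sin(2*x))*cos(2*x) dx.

Let u = sin(2*x), so du = 2*cos(2*x) dx. When x = 0, u = 0; when x = pi/12, u = 1/2.
The integral becomes 2·∫ sin(u) du from 0 to 1/2, with antiderivative -2*cos(u).
Back in x: F(x) = -2*cos(sin(2*x)).
Then F(pi/12) - F(0) = (-2*cos(1/2)) - (-2) = 2 - 2*cos(1/2).

2 - 2*cos(1/2)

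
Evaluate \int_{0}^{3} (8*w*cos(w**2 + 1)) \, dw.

-4*sin(1) + 4*sin(10)

Let u = w**2 + 1, so du = 2*w dw. When w = 0, u = 1; when w = 3, u = 10.
The integral becomes 4·∫ cos(u) du from 1 to 10, with antiderivative 4*sin(u).
Back in w: F(w) = 4*sin(w**2 + 1).
Then F(3) - F(0) = (4*sin(10)) - (4*sin(1)) = -4*sin(1) + 4*sin(10).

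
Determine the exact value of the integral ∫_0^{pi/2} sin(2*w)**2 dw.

Use the identity sin^2(2*w) = (1 - cos(4*w))/2.
An antiderivative is F(w) = w/2 - sin(4*w)/8.
Then F(pi/2) - F(0) = (pi/4) - (0) = pi/4.

pi/4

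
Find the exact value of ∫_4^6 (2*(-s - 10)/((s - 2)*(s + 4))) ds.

Factor the denominator: s**2 + 2*s - 8 = (s + 4)(s - 2).
Partial fractions: 2*(-s - 10)/((s - 2)*(s + 4)) = 2/(s + 4) - 4/(s - 2).
An antiderivative is F(s) = -4*log(s - 2) + 2*log(s + 4).
Then F(6) - F(4) = (log(25/64)) - (log(4)) = -8*log(2) + 2*log(5).

-8*log(2) + 2*log(5)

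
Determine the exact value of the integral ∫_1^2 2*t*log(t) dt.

Integrate by parts once (u = ln t, dv = 2*t dt).
An antiderivative is F(t) = t**2*(2*log(t) - 1)/2.
Then F(2) - F(1) = (-2 + log(16)) - (-1/2) = -3/2 + log(16).

-3/2 + log(16)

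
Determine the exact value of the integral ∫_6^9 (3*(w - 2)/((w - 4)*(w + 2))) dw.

Factor the denominator: w**2 - 2*w - 8 = (w + 2)(w - 4).
Partial fractions: 3*(w - 2)/((w - 4)*(w + 2)) = 2/(w + 2) + 1/(w - 4).
An antiderivative is F(w) = log(w - 4) + 2*log(w + 2).
Then F(9) - F(6) = (log(5) + 2*log(11)) - (7*log(2)) = -7*log(2) + log(5) + 2*log(11).

-7*log(2) + log(5) + 2*log(11)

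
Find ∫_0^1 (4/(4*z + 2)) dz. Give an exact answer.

An antiderivative is F(z) = log(4*z + 2).
Then F(1) - F(0) = (log(6)) - (log(2)) = log(3).

log(3)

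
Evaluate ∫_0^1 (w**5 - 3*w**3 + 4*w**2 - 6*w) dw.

By the power rule, an antiderivative is F(w) = w**6/6 - 3*w**4/4 + 4*w**3/3 - 3*w**2.
Then F(1) - F(0) = (-9/4) - (0) = -9/4.

-9/4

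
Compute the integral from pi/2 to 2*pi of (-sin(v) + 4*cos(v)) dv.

An antiderivative is F(v) = 4*sin(v) + cos(v).
Then F(2*pi) - F(pi/2) = (1) - (4) = -3.

-3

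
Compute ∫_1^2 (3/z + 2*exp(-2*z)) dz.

An antiderivative is F(z) = 3*log(z) - exp(-2*z).
Then F(2) - F(1) = (-exp(-4) + 3*log(2)) - (-exp(-2)) = -exp(-4) + exp(-2) + 3*log(2).

-exp(-4) + exp(-2) + 3*log(2)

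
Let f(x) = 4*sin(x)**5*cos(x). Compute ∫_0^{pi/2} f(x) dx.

2/3

Let u = sin(x), so du = cos(x) dx. When x = 0, u = 0; when x = pi/2, u = 1.
The integral becomes 4·∫ u**5 du from 0 to 1, with antiderivative 2*u**6/3.
Back in x: F(x) = 2*sin(x)**6/3.
Then F(pi/2) - F(0) = (2/3) - (0) = 2/3.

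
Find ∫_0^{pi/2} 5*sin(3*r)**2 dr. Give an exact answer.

Use the identity sin^2(3*r) = (1 - cos(6*r))/2.
An antiderivative is F(r) = 5*r/2 - 5*sin(6*r)/12.
Then F(pi/2) - F(0) = (5*pi/4) - (0) = 5*pi/4.

5*pi/4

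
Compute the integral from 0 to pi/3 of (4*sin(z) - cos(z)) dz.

An antiderivative is F(z) = -sin(z) - 4*cos(z).
Then F(pi/3) - F(0) = (-2 - sqrt(3)/2) - (-4) = 2 - sqrt(3)/2.

2 - sqrt(3)/2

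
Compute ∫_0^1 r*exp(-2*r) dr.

Integrate by parts once (u = r, dv = exp(-2*r) dr).
An antiderivative is F(r) = (-2*r - 1)*exp(-2*r)/4.
Then F(1) - F(0) = (-3*exp(-2)/4) - (-1/4) = (-3 + exp(2))*exp(-2)/4.

(-3 + exp(2))*exp(-2)/4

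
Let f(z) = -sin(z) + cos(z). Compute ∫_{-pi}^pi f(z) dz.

An antiderivative is F(z) = sin(z) + cos(z).
Then F(pi) - F(-pi) = (-1) - (-1) = 0.

0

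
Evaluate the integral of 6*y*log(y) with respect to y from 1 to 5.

-36 + 75*log(5)

Integrate by parts once (u = ln y, dv = 6*y dy).
An antiderivative is F(y) = 3*y**2*(2*log(y) - 1)/2.
Then F(5) - F(1) = (-75/2 + 75*log(5)) - (-3/2) = -36 + 75*log(5).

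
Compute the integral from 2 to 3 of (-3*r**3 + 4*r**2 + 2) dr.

By the power rule, an antiderivative is F(r) = -3*r**4/4 + 4*r**3/3 + 2*r.
Then F(3) - F(2) = (-75/4) - (8/3) = -257/12.

-257/12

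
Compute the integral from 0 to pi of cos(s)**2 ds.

Use the identity cos^2(s) = (1 + cos(2*s))/2.
An antiderivative is F(s) = s/2 + sin(2*s)/4.
Then F(pi) - F(0) = (pi/2) - (0) = pi/2.

pi/2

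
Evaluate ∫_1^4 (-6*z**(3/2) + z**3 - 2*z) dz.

-513/20

By the power rule, an antiderivative is F(z) = -12*z**(5/2)/5 + z**4/4 - z**2.
Then F(4) - F(1) = (-144/5) - (-63/20) = -513/20.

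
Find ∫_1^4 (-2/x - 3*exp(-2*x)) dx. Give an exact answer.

-4*log(2) - 3*exp(-2)/2 + 3*exp(-8)/2

An antiderivative is F(x) = -2*log(x) + 3*exp(-2*x)/2.
Then F(4) - F(1) = (-4*log(2) + 3*exp(-8)/2) - (3*exp(-2)/2) = -4*log(2) - 3*exp(-2)/2 + 3*exp(-8)/2.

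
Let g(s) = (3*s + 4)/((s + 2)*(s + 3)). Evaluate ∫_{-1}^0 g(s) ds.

-7*log(2) + 5*log(3)

Factor the denominator: s**2 + 5*s + 6 = (s + 3)(s + 2).
Partial fractions: (3*s + 4)/((s + 2)*(s + 3)) = 5/(s + 3) - 2/(s + 2).
An antiderivative is F(s) = -2*log(s + 2) + 5*log(s + 3).
Then F(0) - F(-1) = (-2*log(2) + 5*log(3)) - (log(32)) = -7*log(2) + 5*log(3).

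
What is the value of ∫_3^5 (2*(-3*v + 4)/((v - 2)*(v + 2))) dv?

Factor the denominator: v**2 - 4 = (v + 2)(v - 2).
Partial fractions: 2*(-3*v + 4)/((v - 2)*(v + 2)) = -5/(v + 2) - 1/(v - 2).
An antiderivative is F(v) = -log(v - 2) - 5*log(v + 2).
Then F(5) - F(3) = (-5*log(7) - log(3)) - (-5*log(5)) = -5*log(7) - log(3) + 5*log(5).

-5*log(7) - log(3) + 5*log(5)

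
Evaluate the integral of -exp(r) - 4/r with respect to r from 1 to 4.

An antiderivative is F(r) = -exp(r) - 4*log(r).
Then F(4) - F(1) = (-exp(4) - 8*log(2)) - (-exp(1)) = -exp(4) - 8*log(2) + exp(1).

-exp(4) - 8*log(2) + exp(1)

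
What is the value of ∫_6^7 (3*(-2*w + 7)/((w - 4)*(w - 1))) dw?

Factor the denominator: w**2 - 5*w + 4 = (w - 1)(w - 4).
Partial fractions: 3*(-2*w + 7)/((w - 4)*(w - 1)) = -5/(w - 1) - 1/(w - 4).
An antiderivative is F(w) = -log(w - 4) - 5*log(w - 1).
Then F(7) - F(6) = (-6*log(3) - 5*log(2)) - (-5*log(5) - log(2)) = -6*log(3) - 4*log(2) + 5*log(5).

-6*log(3) - 4*log(2) + 5*log(5)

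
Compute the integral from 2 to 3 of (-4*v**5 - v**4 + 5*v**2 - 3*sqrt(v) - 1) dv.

By the power rule, an antiderivative is F(v) = -2*v**6/3 - v**5/5 - 2*v**(3/2) + 5*v**3/3 - v.
Then F(3) - F(2) = (-2463/5 - 6*sqrt(3)) - (-566/15 - 4*sqrt(2)) = -6823/15 - 6*sqrt(3) + 4*sqrt(2).

-6823/15 - 6*sqrt(3) + 4*sqrt(2)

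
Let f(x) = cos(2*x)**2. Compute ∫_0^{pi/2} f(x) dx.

Use the identity cos^2(2*x) = (1 + cos(4*x))/2.
An antiderivative is F(x) = x/2 + sin(4*x)/8.
Then F(pi/2) - F(0) = (pi/4) - (0) = pi/4.

pi/4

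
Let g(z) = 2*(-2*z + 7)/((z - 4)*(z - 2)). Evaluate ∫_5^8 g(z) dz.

Factor the denominator: z**2 - 6*z + 8 = (z - 2)(z - 4).
Partial fractions: 2*(-2*z + 7)/((z - 4)*(z - 2)) = -3/(z - 2) - 1/(z - 4).
An antiderivative is F(z) = -log(z - 4) - 3*log(z - 2).
Then F(8) - F(5) = (-5*log(2) - 3*log(3)) - (-log(27)) = -log(32).

-log(32)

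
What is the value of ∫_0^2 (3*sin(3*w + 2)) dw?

Let u = 3*w + 2, so du = 3 dw. When w = 0, u = 2; when w = 2, u = 8.
The integral becomes ∫ sin(u) du from 2 to 8, with antiderivative -cos(u).
Back in w: F(w) = -cos(3*w + 2).
Then F(2) - F(0) = (-cos(8)) - (-cos(2)) = cos(2) - cos(8).

cos(2) - cos(8)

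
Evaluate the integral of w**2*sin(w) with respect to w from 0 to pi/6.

-2 - sqrt(3)*pi**2/72 + pi/6 + sqrt(3)

Integrate by parts twice (u = w^2, dv = sin(w) dw).
An antiderivative is F(w) = -w**2*cos(w) + 2*w*sin(w) + 2*cos(w).
Then F(pi/6) - F(0) = (-sqrt(3)*pi**2/72 + pi/6 + sqrt(3)) - (2) = -2 - sqrt(3)*pi**2/72 + pi/6 + sqrt(3).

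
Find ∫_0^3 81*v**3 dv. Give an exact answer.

Let u = 3*v, so du = 3 dv. When v = 0, u = 0; when v = 3, u = 9.
The integral becomes ∫ u**3 du from 0 to 9, with antiderivative u**4/4.
Back in v: F(v) = 81*v**4/4.
Then F(3) - F(0) = (6561/4) - (0) = 6561/4.

6561/4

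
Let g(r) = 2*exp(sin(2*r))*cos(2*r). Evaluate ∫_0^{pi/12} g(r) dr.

-1 + exp(1/2)

Let u = sin(2*r), so du = 2*cos(2*r) dr. When r = 0, u = 0; when r = pi/12, u = 1/2.
The integral becomes ∫ exp(u) du from 0 to 1/2, with antiderivative exp(u).
Back in r: F(r) = exp(sin(2*r)).
Then F(pi/12) - F(0) = (exp(1/2)) - (1) = -1 + exp(1/2).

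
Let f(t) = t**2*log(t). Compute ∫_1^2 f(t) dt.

-7/9 + 8*log(2)/3

Integrate by parts once (u = ln t, dv = t**2 dt).
An antiderivative is F(t) = t**3*(3*log(t) - 1)/9.
Then F(2) - F(1) = (-8/9 + 8*log(2)/3) - (-1/9) = -7/9 + 8*log(2)/3.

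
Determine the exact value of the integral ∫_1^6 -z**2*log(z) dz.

Integrate by parts once (u = ln z, dv = -z**2 dz).
An antiderivative is F(z) = -z**3*(3*log(z) - 1)/9.
Then F(6) - F(1) = (-72*log(3) - 72*log(2) + 24) - (1/9) = -72*log(3) - 72*log(2) + 215/9.

-72*log(3) - 72*log(2) + 215/9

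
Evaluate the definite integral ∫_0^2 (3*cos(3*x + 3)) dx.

-sin(3) + sin(9)

Let u = 3*x + 3, so du = 3 dx. When x = 0, u = 3; when x = 2, u = 9.
The integral becomes ∫ cos(u) du from 3 to 9, with antiderivative sin(u).
Back in x: F(x) = sin(3*x + 3).
Then F(2) - F(0) = (sin(9)) - (sin(3)) = -sin(3) + sin(9).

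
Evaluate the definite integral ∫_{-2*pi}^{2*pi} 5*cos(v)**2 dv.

10*pi

Use the identity cos^2(v) = (1 + cos(2*v))/2.
An antiderivative is F(v) = 5*v/2 + 5*sin(2*v)/4.
Then F(2*pi) - F(-2*pi) = (5*pi) - (-5*pi) = 10*pi.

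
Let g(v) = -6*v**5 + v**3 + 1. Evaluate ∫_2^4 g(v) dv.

-3970

By the power rule, an antiderivative is F(v) = -v**6 + v**4/4 + v.
Then F(4) - F(2) = (-4028) - (-58) = -3970.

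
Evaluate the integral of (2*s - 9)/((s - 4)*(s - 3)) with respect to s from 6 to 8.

-3*log(3) - log(2) + 3*log(5)

Factor the denominator: s**2 - 7*s + 12 = (s - 3)(s - 4).
Partial fractions: (2*s - 9)/((s - 4)*(s - 3)) = 3/(s - 3) - 1/(s - 4).
An antiderivative is F(s) = -log(s - 4) + 3*log(s - 3).
Then F(8) - F(6) = (-2*log(2) + 3*log(5)) - (log(27/2)) = -3*log(3) - log(2) + 3*log(5).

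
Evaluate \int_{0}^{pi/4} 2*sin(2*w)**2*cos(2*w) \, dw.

1/3

Let u = sin(2*w), so du = 2*cos(2*w) dw. When w = 0, u = 0; when w = pi/4, u = 1.
The integral becomes ∫ u**2 du from 0 to 1, with antiderivative u**3/3.
Back in w: F(w) = sin(2*w)**3/3.
Then F(pi/4) - F(0) = (1/3) - (0) = 1/3.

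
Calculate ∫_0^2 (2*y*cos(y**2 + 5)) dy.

sin(9) - sin(5)

Let u = y**2 + 5, so du = 2*y dy. When y = 0, u = 5; when y = 2, u = 9.
The integral becomes ∫ cos(u) du from 5 to 9, with antiderivative sin(u).
Back in y: F(y) = sin(y**2 + 5).
Then F(2) - F(0) = (sin(9)) - (sin(5)) = sin(9) - sin(5).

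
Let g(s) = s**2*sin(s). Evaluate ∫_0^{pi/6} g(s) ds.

Integrate by parts twice (u = s^2, dv = sin(s) ds).
An antiderivative is F(s) = -s**2*cos(s) + 2*s*sin(s) + 2*cos(s).
Then F(pi/6) - F(0) = (-sqrt(3)*pi**2/72 + pi/6 + sqrt(3)) - (2) = -2 - sqrt(3)*pi**2/72 + pi/6 + sqrt(3).

-2 - sqrt(3)*pi**2/72 + pi/6 + sqrt(3)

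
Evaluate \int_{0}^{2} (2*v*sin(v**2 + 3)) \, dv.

cos(3) - cos(7)

Let u = v**2 + 3, so du = 2*v dv. When v = 0, u = 3; when v = 2, u = 7.
The integral becomes ∫ sin(u) du from 3 to 7, with antiderivative -cos(u).
Back in v: F(v) = -cos(v**2 + 3).
Then F(2) - F(0) = (-cos(7)) - (-cos(3)) = cos(3) - cos(7).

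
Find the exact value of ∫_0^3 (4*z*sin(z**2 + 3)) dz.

Let u = z**2 + 3, so du = 2*z dz. When z = 0, u = 3; when z = 3, u = 12.
The integral becomes 2·∫ sin(u) du from 3 to 12, with antiderivative -2*cos(u).
Back in z: F(z) = -2*cos(z**2 + 3).
Then F(3) - F(0) = (-2*cos(12)) - (-2*cos(3)) = 2*cos(3) - 2*cos(12).

2*cos(3) - 2*cos(12)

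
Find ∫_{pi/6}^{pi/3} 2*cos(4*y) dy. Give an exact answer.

An antiderivative is F(y) = sin(4*y)/2.
Then F(pi/3) - F(pi/6) = (-sqrt(3)/4) - (sqrt(3)/4) = -sqrt(3)/2.

-sqrt(3)/2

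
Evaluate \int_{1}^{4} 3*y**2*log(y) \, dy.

-21 + 128*log(2)

Integrate by parts once (u = ln y, dv = 3*y**2 dy).
An antiderivative is F(y) = y**3*(3*log(y) - 1)/3.
Then F(4) - F(1) = (-64/3 + 128*log(2)) - (-1/3) = -21 + 128*log(2).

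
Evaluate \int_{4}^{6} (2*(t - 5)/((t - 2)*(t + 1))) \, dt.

-4*log(5) - 2*log(2) + 4*log(7)

Factor the denominator: t**2 - t - 2 = (t + 1)(t - 2).
Partial fractions: 2*(t - 5)/((t - 2)*(t + 1)) = 4/(t + 1) - 2/(t - 2).
An antiderivative is F(t) = -2*log(t - 2) + 4*log(t + 1).
Then F(6) - F(4) = (-4*log(2) + 4*log(7)) - (-2*log(2) + 4*log(5)) = -4*log(5) - 2*log(2) + 4*log(7).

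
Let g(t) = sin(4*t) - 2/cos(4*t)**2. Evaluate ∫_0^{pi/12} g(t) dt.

1/8 - sqrt(3)/2

An antiderivative is F(t) = -cos(4*t)/4 - tan(4*t)/2.
Then F(pi/12) - F(0) = (-sqrt(3)/2 - 1/8) - (-1/4) = 1/8 - sqrt(3)/2.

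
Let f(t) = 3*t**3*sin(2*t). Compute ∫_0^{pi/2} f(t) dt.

3*pi*(-6 + pi**2)/16

Integrate by parts 3 times (u = t^3, dv = 3*sin(2*t) dt).
An antiderivative is F(t) = -3*t**3*cos(2*t)/2 + 9*t**2*sin(2*t)/4 + 9*t*cos(2*t)/4 - 9*sin(2*t)/8.
Then F(pi/2) - F(0) = (3*pi*(-6 + pi**2)/16) - (0) = 3*pi*(-6 + pi**2)/16.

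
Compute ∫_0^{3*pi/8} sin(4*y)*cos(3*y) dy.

Use the identity sin(4*y)cos(3*y) = [sin(7*y) + sin(y)]/2.
An antiderivative is F(y) = -cos(y)/2 - cos(7*y)/14.
Then F(3*pi/8) - F(0) = (-3*sqrt(2 - sqrt(2))/14) - (-4/7) = 4/7 - 3*sqrt(2 - sqrt(2))/14.

4/7 - 3*sqrt(2 - sqrt(2))/14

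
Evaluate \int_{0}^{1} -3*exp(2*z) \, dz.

An antiderivative is F(z) = -3*exp(2*z)/2.
Then F(1) - F(0) = (-3*exp(2)/2) - (-3/2) = 3/2 - 3*exp(2)/2.

3/2 - 3*exp(2)/2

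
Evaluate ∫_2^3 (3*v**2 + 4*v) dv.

29

By the power rule, an antiderivative is F(v) = v**3 + 2*v**2.
Then F(3) - F(2) = (45) - (16) = 29.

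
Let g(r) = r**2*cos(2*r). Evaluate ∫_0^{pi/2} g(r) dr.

-pi/4

Integrate by parts twice (u = r^2, dv = cos(2*r) dr).
An antiderivative is F(r) = r**2*sin(2*r)/2 + r*cos(2*r)/2 - sin(2*r)/4.
Then F(pi/2) - F(0) = (-pi/4) - (0) = -pi/4.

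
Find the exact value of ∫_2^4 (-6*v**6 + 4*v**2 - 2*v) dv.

By the power rule, an antiderivative is F(v) = -6*v**7/7 + 4*v**3/3 - v**2.
Then F(4) - F(2) = (-293456/21) - (-2164/21) = -291292/21.

-291292/21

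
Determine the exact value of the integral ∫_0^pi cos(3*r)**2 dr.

pi/2

Use the identity cos^2(3*r) = (1 + cos(6*r))/2.
An antiderivative is F(r) = r/2 + sin(6*r)/12.
Then F(pi) - F(0) = (pi/2) - (0) = pi/2.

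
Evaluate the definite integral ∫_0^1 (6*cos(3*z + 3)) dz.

Let u = 3*z + 3, so du = 3 dz. When z = 0, u = 3; when z = 1, u = 6.
The integral becomes 2·∫ cos(u) du from 3 to 6, with antiderivative 2*sin(u).
Back in z: F(z) = 2*sin(3*z + 3).
Then F(1) - F(0) = (2*sin(6)) - (2*sin(3)) = 2*sin(6) - 2*sin(3).

2*sin(6) - 2*sin(3)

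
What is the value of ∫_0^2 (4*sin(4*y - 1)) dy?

-cos(7) + cos(1)

Let u = 4*y - 1, so du = 4 dy. When y = 0, u = -1; when y = 2, u = 7.
The integral becomes ∫ sin(u) du from -1 to 7, with antiderivative -cos(u).
Back in y: F(y) = -cos(4*y - 1).
Then F(2) - F(0) = (-cos(7)) - (-cos(1)) = -cos(7) + cos(1).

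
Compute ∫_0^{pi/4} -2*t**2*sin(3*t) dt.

Integrate by parts twice (u = t^2, dv = -2*sin(3*t) dt).
An antiderivative is F(t) = 2*t**2*cos(3*t)/3 - 4*t*sin(3*t)/9 - 4*cos(3*t)/27.
Then F(pi/4) - F(0) = (sqrt(2)*(-9*pi**2 - 24*pi + 32)/432) - (-4/27) = -sqrt(2)*pi**2/48 - sqrt(2)*pi/18 + 2*sqrt(2)/27 + 4/27.

-sqrt(2)*pi**2/48 - sqrt(2)*pi/18 + 2*sqrt(2)/27 + 4/27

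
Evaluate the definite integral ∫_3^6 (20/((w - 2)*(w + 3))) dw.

-4*log(3) + 12*log(2)

Factor the denominator: w**2 + w - 6 = (w + 3)(w - 2).
Partial fractions: 20/((w - 2)*(w + 3)) = -4/(w + 3) + 4/(w - 2).
An antiderivative is F(w) = 4*log(w - 2) - 4*log(w + 3).
Then F(6) - F(3) = (-8*log(3) + 8*log(2)) - (-4*log(3) - 4*log(2)) = -4*log(3) + 12*log(2).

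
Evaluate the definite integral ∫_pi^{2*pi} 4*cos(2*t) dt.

An antiderivative is F(t) = 2*sin(2*t).
Then F(2*pi) - F(pi) = (0) - (0) = 0.

0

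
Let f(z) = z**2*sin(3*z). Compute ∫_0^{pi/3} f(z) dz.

-4/27 + pi**2/27

Integrate by parts twice (u = z^2, dv = sin(3*z) dz).
An antiderivative is F(z) = -z**2*cos(3*z)/3 + 2*z*sin(3*z)/9 + 2*cos(3*z)/27.
Then F(pi/3) - F(0) = (-2/27 + pi**2/27) - (2/27) = -4/27 + pi**2/27.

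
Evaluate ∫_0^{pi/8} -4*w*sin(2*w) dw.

sqrt(2)*(-4 + pi)/8

Integrate by parts once (u = w, dv = -4*sin(2*w) dw).
An antiderivative is F(w) = 2*w*cos(2*w) - sin(2*w).
Then F(pi/8) - F(0) = (sqrt(2)*(-4 + pi)/8) - (0) = sqrt(2)*(-4 + pi)/8.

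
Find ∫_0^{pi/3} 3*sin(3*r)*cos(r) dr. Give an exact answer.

Use the identity sin(3*r)cos(r) = [sin(4*r) + sin(2*r)]/2.
An antiderivative is F(r) = -3*cos(2*r)/4 - 3*cos(4*r)/8.
Then F(pi/3) - F(0) = (9/16) - (-9/8) = 27/16.

27/16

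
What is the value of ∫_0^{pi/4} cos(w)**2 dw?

1/4 + pi/8

Use the identity cos^2(w) = (1 + cos(2*w))/2.
An antiderivative is F(w) = w/2 + sin(2*w)/4.
Then F(pi/4) - F(0) = (1/4 + pi/8) - (0) = 1/4 + pi/8.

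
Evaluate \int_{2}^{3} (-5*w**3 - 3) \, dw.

By the power rule, an antiderivative is F(w) = -5*w**4/4 - 3*w.
Then F(3) - F(2) = (-441/4) - (-26) = -337/4.

-337/4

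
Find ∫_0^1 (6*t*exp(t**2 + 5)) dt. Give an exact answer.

-3*(1 - exp(1))*exp(5)

Let u = t**2 + 5, so du = 2*t dt. When t = 0, u = 5; when t = 1, u = 6.
The integral becomes 3·∫ exp(u) du from 5 to 6, with antiderivative 3*exp(u).
Back in t: F(t) = 3*exp(t**2 + 5).
Then F(1) - F(0) = (3*exp(6)) - (3*exp(5)) = -3*(1 - exp(1))*exp(5).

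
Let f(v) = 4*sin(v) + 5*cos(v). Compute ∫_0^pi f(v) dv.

8

An antiderivative is F(v) = 5*sin(v) - 4*cos(v).
Then F(pi) - F(0) = (4) - (-4) = 8.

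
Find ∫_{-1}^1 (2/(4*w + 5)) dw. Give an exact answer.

An antiderivative is F(w) = log(4*w + 5)/2.
Then F(1) - F(-1) = (log(3)) - (0) = log(3).

log(3)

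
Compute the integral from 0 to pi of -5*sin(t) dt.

An antiderivative is F(t) = 5*cos(t).
Then F(pi) - F(0) = (-5) - (5) = -10.

-10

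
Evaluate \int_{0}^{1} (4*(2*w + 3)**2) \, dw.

196/3

Let u = 2*w + 3, so du = 2 dw. When w = 0, u = 3; when w = 1, u = 5.
The integral becomes 2·∫ u**2 du from 3 to 5, with antiderivative 2*u**3/3.
Back in w: F(w) = 2*(2*w + 3)**3/3.
Then F(1) - F(0) = (250/3) - (18) = 196/3.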